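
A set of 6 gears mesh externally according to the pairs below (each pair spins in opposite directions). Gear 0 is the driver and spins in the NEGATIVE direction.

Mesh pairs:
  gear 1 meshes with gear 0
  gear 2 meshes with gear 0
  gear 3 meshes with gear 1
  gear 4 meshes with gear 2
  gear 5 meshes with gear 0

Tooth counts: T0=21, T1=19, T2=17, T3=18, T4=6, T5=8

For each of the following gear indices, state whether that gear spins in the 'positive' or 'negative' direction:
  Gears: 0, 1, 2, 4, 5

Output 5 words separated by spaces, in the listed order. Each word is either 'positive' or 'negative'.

Gear 0 (driver): negative (depth 0)
  gear 1: meshes with gear 0 -> depth 1 -> positive (opposite of gear 0)
  gear 2: meshes with gear 0 -> depth 1 -> positive (opposite of gear 0)
  gear 3: meshes with gear 1 -> depth 2 -> negative (opposite of gear 1)
  gear 4: meshes with gear 2 -> depth 2 -> negative (opposite of gear 2)
  gear 5: meshes with gear 0 -> depth 1 -> positive (opposite of gear 0)
Queried indices 0, 1, 2, 4, 5 -> negative, positive, positive, negative, positive

Answer: negative positive positive negative positive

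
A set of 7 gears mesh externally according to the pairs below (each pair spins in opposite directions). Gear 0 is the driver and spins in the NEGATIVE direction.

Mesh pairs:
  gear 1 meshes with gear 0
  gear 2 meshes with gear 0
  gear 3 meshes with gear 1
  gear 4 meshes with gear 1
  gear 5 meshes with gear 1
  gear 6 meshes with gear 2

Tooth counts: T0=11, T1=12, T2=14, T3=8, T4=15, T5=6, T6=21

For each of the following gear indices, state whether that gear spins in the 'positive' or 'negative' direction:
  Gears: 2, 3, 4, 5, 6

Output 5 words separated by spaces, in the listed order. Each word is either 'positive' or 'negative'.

Answer: positive negative negative negative negative

Derivation:
Gear 0 (driver): negative (depth 0)
  gear 1: meshes with gear 0 -> depth 1 -> positive (opposite of gear 0)
  gear 2: meshes with gear 0 -> depth 1 -> positive (opposite of gear 0)
  gear 3: meshes with gear 1 -> depth 2 -> negative (opposite of gear 1)
  gear 4: meshes with gear 1 -> depth 2 -> negative (opposite of gear 1)
  gear 5: meshes with gear 1 -> depth 2 -> negative (opposite of gear 1)
  gear 6: meshes with gear 2 -> depth 2 -> negative (opposite of gear 2)
Queried indices 2, 3, 4, 5, 6 -> positive, negative, negative, negative, negative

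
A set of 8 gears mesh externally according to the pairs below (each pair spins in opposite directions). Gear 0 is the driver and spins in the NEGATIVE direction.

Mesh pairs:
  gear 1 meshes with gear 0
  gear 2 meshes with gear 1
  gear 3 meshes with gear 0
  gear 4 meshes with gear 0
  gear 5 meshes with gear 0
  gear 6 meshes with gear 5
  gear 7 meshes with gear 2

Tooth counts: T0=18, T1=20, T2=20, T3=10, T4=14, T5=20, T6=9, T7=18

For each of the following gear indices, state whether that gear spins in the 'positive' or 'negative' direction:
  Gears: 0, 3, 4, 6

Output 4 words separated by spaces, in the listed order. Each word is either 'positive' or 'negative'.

Gear 0 (driver): negative (depth 0)
  gear 1: meshes with gear 0 -> depth 1 -> positive (opposite of gear 0)
  gear 2: meshes with gear 1 -> depth 2 -> negative (opposite of gear 1)
  gear 3: meshes with gear 0 -> depth 1 -> positive (opposite of gear 0)
  gear 4: meshes with gear 0 -> depth 1 -> positive (opposite of gear 0)
  gear 5: meshes with gear 0 -> depth 1 -> positive (opposite of gear 0)
  gear 6: meshes with gear 5 -> depth 2 -> negative (opposite of gear 5)
  gear 7: meshes with gear 2 -> depth 3 -> positive (opposite of gear 2)
Queried indices 0, 3, 4, 6 -> negative, positive, positive, negative

Answer: negative positive positive negative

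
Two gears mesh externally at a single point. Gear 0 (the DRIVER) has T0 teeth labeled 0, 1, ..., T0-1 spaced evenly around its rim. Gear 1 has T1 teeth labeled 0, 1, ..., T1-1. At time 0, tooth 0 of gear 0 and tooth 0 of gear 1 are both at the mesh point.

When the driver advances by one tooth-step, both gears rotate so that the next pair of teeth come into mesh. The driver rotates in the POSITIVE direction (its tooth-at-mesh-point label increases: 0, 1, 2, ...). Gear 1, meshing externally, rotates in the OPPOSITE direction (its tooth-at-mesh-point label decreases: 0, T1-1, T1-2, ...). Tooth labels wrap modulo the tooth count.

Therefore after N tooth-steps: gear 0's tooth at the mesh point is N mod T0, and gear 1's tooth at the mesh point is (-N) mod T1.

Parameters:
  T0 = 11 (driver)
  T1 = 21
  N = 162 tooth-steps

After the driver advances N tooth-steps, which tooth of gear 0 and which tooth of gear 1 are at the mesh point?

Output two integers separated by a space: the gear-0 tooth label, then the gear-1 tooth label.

Gear 0 (driver, T0=11): tooth at mesh = N mod T0
  162 = 14 * 11 + 8, so 162 mod 11 = 8
  gear 0 tooth = 8
Gear 1 (driven, T1=21): tooth at mesh = (-N) mod T1
  162 = 7 * 21 + 15, so 162 mod 21 = 15
  (-162) mod 21 = (-15) mod 21 = 21 - 15 = 6
Mesh after 162 steps: gear-0 tooth 8 meets gear-1 tooth 6

Answer: 8 6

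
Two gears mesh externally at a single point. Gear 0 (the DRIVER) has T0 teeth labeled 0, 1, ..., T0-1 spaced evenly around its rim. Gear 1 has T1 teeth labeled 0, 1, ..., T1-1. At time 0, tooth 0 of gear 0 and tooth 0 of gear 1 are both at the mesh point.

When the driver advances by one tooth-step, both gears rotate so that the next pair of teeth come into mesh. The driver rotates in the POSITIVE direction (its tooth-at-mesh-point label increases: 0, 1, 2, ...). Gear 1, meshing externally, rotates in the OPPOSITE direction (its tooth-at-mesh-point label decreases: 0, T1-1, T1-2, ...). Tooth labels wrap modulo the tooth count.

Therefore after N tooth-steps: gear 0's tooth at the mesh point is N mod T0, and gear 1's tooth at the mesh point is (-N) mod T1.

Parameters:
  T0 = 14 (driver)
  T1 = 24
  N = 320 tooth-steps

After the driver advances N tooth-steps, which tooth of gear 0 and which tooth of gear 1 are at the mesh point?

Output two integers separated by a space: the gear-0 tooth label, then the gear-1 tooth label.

Gear 0 (driver, T0=14): tooth at mesh = N mod T0
  320 = 22 * 14 + 12, so 320 mod 14 = 12
  gear 0 tooth = 12
Gear 1 (driven, T1=24): tooth at mesh = (-N) mod T1
  320 = 13 * 24 + 8, so 320 mod 24 = 8
  (-320) mod 24 = (-8) mod 24 = 24 - 8 = 16
Mesh after 320 steps: gear-0 tooth 12 meets gear-1 tooth 16

Answer: 12 16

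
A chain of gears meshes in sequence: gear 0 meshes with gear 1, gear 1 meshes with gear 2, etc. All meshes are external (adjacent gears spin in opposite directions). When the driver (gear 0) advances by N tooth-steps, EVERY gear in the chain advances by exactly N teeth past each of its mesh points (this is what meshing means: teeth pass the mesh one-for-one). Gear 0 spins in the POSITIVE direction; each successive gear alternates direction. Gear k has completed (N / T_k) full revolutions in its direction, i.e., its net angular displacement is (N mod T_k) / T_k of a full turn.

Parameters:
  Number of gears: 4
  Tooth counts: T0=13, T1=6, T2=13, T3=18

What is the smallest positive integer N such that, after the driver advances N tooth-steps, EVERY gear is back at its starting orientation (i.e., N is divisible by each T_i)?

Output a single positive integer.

Gear k returns to start when N is a multiple of T_k.
All gears at start simultaneously when N is a common multiple of [13, 6, 13, 18]; the smallest such N is lcm(13, 6, 13, 18).
Start: lcm = T0 = 13
Fold in T1=6: gcd(13, 6) = 1; lcm(13, 6) = 13 * 6 / 1 = 78 / 1 = 78
Fold in T2=13: gcd(78, 13) = 13; lcm(78, 13) = 78 * 13 / 13 = 1014 / 13 = 78
Fold in T3=18: gcd(78, 18) = 6; lcm(78, 18) = 78 * 18 / 6 = 1404 / 6 = 234
Full cycle length = 234

Answer: 234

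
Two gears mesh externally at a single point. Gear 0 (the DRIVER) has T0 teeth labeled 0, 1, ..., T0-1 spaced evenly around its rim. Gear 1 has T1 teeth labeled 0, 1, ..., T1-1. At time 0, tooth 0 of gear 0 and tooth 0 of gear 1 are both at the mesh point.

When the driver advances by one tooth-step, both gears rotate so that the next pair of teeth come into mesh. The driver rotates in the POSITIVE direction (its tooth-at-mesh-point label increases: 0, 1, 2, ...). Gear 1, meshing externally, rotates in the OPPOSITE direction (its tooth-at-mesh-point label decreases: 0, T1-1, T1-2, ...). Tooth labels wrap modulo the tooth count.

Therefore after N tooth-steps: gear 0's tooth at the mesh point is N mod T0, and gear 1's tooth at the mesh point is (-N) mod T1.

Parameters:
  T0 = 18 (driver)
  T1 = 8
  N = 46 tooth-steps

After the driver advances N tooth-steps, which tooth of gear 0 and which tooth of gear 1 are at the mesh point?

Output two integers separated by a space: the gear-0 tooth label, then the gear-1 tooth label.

Answer: 10 2

Derivation:
Gear 0 (driver, T0=18): tooth at mesh = N mod T0
  46 = 2 * 18 + 10, so 46 mod 18 = 10
  gear 0 tooth = 10
Gear 1 (driven, T1=8): tooth at mesh = (-N) mod T1
  46 = 5 * 8 + 6, so 46 mod 8 = 6
  (-46) mod 8 = (-6) mod 8 = 8 - 6 = 2
Mesh after 46 steps: gear-0 tooth 10 meets gear-1 tooth 2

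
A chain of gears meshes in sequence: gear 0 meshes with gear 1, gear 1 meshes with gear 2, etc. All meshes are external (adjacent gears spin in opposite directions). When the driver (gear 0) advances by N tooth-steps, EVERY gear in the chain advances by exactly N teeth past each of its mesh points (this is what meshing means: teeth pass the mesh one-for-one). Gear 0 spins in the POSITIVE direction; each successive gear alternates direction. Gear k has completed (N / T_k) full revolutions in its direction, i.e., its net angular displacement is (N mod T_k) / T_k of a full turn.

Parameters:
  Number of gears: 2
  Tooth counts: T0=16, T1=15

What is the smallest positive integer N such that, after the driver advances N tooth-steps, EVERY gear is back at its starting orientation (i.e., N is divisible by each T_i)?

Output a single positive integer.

Answer: 240

Derivation:
Gear k returns to start when N is a multiple of T_k.
All gears at start simultaneously when N is a common multiple of [16, 15]; the smallest such N is lcm(16, 15).
Start: lcm = T0 = 16
Fold in T1=15: gcd(16, 15) = 1; lcm(16, 15) = 16 * 15 / 1 = 240 / 1 = 240
Full cycle length = 240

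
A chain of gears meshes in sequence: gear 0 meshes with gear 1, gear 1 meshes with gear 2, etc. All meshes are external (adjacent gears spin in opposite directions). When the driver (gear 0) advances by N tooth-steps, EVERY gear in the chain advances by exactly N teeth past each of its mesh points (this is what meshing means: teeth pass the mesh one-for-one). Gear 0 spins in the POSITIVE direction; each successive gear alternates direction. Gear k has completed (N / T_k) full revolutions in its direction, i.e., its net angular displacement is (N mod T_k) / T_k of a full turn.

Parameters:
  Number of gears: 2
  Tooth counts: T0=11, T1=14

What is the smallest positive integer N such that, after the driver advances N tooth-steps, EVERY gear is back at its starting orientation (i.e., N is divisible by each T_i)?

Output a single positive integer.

Answer: 154

Derivation:
Gear k returns to start when N is a multiple of T_k.
All gears at start simultaneously when N is a common multiple of [11, 14]; the smallest such N is lcm(11, 14).
Start: lcm = T0 = 11
Fold in T1=14: gcd(11, 14) = 1; lcm(11, 14) = 11 * 14 / 1 = 154 / 1 = 154
Full cycle length = 154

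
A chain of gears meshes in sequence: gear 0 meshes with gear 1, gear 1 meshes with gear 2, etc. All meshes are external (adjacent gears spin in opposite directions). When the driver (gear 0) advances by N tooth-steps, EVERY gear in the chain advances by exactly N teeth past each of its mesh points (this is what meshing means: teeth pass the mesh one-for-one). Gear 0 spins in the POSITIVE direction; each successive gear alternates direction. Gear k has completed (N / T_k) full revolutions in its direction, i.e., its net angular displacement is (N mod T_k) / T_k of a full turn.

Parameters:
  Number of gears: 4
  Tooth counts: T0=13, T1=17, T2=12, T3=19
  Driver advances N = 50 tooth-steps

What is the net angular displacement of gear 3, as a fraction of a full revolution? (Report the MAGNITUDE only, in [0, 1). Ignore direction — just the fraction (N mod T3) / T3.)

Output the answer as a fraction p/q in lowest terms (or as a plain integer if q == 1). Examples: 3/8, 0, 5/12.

Chain of 4 gears, tooth counts: [13, 17, 12, 19]
  gear 0: T0=13, direction=positive, advance = 50 mod 13 = 11 teeth = 11/13 turn
  gear 1: T1=17, direction=negative, advance = 50 mod 17 = 16 teeth = 16/17 turn
  gear 2: T2=12, direction=positive, advance = 50 mod 12 = 2 teeth = 2/12 turn
  gear 3: T3=19, direction=negative, advance = 50 mod 19 = 12 teeth = 12/19 turn
Gear 3: 50 mod 19 = 12
Fraction = 12 / 19 = 12/19 (gcd(12,19)=1) = 12/19

Answer: 12/19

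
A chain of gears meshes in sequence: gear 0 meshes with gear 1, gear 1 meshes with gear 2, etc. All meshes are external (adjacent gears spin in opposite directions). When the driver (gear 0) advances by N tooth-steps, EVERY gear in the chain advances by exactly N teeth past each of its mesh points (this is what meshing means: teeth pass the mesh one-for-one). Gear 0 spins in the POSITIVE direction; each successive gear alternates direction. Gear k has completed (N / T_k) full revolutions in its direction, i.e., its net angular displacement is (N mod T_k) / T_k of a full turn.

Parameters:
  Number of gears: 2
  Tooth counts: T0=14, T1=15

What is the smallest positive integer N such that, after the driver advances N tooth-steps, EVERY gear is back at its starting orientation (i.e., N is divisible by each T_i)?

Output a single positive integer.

Answer: 210

Derivation:
Gear k returns to start when N is a multiple of T_k.
All gears at start simultaneously when N is a common multiple of [14, 15]; the smallest such N is lcm(14, 15).
Start: lcm = T0 = 14
Fold in T1=15: gcd(14, 15) = 1; lcm(14, 15) = 14 * 15 / 1 = 210 / 1 = 210
Full cycle length = 210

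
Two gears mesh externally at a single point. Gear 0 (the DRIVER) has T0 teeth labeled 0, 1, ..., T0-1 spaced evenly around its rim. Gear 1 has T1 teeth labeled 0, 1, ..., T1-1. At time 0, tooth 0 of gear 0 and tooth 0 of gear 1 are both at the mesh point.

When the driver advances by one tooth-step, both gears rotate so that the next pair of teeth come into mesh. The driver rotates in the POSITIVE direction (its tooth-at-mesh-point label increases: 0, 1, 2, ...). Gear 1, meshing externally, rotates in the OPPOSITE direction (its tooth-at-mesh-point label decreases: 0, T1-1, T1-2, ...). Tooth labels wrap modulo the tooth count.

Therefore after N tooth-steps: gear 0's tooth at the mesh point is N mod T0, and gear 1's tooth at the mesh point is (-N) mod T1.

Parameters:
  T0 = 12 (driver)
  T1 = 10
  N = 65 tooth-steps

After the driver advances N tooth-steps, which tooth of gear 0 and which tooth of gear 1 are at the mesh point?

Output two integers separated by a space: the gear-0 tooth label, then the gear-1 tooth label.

Answer: 5 5

Derivation:
Gear 0 (driver, T0=12): tooth at mesh = N mod T0
  65 = 5 * 12 + 5, so 65 mod 12 = 5
  gear 0 tooth = 5
Gear 1 (driven, T1=10): tooth at mesh = (-N) mod T1
  65 = 6 * 10 + 5, so 65 mod 10 = 5
  (-65) mod 10 = (-5) mod 10 = 10 - 5 = 5
Mesh after 65 steps: gear-0 tooth 5 meets gear-1 tooth 5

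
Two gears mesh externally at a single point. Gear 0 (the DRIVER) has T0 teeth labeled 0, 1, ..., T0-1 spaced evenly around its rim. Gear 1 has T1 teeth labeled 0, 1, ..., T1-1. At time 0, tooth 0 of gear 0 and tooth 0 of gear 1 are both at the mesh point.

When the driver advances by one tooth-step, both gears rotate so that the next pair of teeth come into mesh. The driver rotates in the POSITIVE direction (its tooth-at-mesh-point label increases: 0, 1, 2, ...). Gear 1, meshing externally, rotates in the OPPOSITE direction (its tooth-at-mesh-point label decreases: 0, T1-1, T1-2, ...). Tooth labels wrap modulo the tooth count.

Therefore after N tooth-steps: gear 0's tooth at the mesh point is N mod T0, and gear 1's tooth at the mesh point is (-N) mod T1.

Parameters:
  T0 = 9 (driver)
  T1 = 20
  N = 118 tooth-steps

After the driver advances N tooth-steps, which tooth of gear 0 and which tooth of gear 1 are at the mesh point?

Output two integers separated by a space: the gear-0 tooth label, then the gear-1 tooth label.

Answer: 1 2

Derivation:
Gear 0 (driver, T0=9): tooth at mesh = N mod T0
  118 = 13 * 9 + 1, so 118 mod 9 = 1
  gear 0 tooth = 1
Gear 1 (driven, T1=20): tooth at mesh = (-N) mod T1
  118 = 5 * 20 + 18, so 118 mod 20 = 18
  (-118) mod 20 = (-18) mod 20 = 20 - 18 = 2
Mesh after 118 steps: gear-0 tooth 1 meets gear-1 tooth 2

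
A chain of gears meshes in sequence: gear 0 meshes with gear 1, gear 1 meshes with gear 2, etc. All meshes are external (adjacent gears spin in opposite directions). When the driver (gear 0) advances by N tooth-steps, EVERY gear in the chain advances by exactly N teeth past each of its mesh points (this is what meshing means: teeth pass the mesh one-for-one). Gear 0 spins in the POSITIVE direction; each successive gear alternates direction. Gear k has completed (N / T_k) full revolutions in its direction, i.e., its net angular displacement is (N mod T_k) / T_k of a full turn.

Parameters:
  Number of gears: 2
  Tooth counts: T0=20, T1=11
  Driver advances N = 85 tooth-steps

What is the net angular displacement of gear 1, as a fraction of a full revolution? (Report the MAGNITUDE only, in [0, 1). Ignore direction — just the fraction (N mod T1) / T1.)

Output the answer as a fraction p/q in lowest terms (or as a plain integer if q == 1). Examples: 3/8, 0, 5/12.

Answer: 8/11

Derivation:
Chain of 2 gears, tooth counts: [20, 11]
  gear 0: T0=20, direction=positive, advance = 85 mod 20 = 5 teeth = 5/20 turn
  gear 1: T1=11, direction=negative, advance = 85 mod 11 = 8 teeth = 8/11 turn
Gear 1: 85 mod 11 = 8
Fraction = 8 / 11 = 8/11 (gcd(8,11)=1) = 8/11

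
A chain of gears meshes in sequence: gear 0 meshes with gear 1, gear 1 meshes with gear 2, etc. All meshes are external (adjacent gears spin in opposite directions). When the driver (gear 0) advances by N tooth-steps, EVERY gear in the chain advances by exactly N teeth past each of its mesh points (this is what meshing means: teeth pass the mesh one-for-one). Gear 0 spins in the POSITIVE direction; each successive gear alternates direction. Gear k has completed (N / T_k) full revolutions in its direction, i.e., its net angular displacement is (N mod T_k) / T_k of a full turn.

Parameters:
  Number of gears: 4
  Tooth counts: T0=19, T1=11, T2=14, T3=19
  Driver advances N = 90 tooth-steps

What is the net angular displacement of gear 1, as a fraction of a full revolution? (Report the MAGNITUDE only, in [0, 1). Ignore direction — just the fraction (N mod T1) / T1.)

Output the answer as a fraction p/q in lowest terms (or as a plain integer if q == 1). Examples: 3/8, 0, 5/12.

Answer: 2/11

Derivation:
Chain of 4 gears, tooth counts: [19, 11, 14, 19]
  gear 0: T0=19, direction=positive, advance = 90 mod 19 = 14 teeth = 14/19 turn
  gear 1: T1=11, direction=negative, advance = 90 mod 11 = 2 teeth = 2/11 turn
  gear 2: T2=14, direction=positive, advance = 90 mod 14 = 6 teeth = 6/14 turn
  gear 3: T3=19, direction=negative, advance = 90 mod 19 = 14 teeth = 14/19 turn
Gear 1: 90 mod 11 = 2
Fraction = 2 / 11 = 2/11 (gcd(2,11)=1) = 2/11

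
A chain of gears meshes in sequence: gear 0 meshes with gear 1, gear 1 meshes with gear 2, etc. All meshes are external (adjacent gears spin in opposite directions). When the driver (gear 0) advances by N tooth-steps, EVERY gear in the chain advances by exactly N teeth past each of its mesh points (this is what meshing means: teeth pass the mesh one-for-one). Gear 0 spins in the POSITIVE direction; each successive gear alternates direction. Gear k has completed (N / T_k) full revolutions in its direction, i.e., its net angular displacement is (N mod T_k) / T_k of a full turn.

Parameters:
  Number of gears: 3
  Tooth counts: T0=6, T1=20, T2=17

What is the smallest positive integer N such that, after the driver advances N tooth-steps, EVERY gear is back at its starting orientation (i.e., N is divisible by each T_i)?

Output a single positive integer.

Answer: 1020

Derivation:
Gear k returns to start when N is a multiple of T_k.
All gears at start simultaneously when N is a common multiple of [6, 20, 17]; the smallest such N is lcm(6, 20, 17).
Start: lcm = T0 = 6
Fold in T1=20: gcd(6, 20) = 2; lcm(6, 20) = 6 * 20 / 2 = 120 / 2 = 60
Fold in T2=17: gcd(60, 17) = 1; lcm(60, 17) = 60 * 17 / 1 = 1020 / 1 = 1020
Full cycle length = 1020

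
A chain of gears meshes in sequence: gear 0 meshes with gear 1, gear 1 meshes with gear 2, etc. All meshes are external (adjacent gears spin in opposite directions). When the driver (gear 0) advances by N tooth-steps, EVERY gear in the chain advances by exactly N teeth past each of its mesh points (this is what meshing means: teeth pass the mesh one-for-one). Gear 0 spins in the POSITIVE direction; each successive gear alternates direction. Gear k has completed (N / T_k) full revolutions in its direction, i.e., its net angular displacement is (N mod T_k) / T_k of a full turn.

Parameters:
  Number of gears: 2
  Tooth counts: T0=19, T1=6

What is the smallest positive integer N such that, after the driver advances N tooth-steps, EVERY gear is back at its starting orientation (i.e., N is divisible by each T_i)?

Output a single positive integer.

Gear k returns to start when N is a multiple of T_k.
All gears at start simultaneously when N is a common multiple of [19, 6]; the smallest such N is lcm(19, 6).
Start: lcm = T0 = 19
Fold in T1=6: gcd(19, 6) = 1; lcm(19, 6) = 19 * 6 / 1 = 114 / 1 = 114
Full cycle length = 114

Answer: 114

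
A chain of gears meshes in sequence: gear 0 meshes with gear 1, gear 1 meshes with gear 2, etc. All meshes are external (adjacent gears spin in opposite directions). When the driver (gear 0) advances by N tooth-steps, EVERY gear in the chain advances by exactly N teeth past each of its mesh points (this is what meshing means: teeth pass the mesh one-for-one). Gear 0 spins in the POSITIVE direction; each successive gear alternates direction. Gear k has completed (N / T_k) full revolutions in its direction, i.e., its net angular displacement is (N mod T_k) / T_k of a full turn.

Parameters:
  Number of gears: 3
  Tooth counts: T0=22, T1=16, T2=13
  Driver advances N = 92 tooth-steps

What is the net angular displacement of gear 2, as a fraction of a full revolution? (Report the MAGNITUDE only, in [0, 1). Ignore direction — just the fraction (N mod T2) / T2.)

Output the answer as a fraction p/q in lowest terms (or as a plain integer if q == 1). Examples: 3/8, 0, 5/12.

Chain of 3 gears, tooth counts: [22, 16, 13]
  gear 0: T0=22, direction=positive, advance = 92 mod 22 = 4 teeth = 4/22 turn
  gear 1: T1=16, direction=negative, advance = 92 mod 16 = 12 teeth = 12/16 turn
  gear 2: T2=13, direction=positive, advance = 92 mod 13 = 1 teeth = 1/13 turn
Gear 2: 92 mod 13 = 1
Fraction = 1 / 13 = 1/13 (gcd(1,13)=1) = 1/13

Answer: 1/13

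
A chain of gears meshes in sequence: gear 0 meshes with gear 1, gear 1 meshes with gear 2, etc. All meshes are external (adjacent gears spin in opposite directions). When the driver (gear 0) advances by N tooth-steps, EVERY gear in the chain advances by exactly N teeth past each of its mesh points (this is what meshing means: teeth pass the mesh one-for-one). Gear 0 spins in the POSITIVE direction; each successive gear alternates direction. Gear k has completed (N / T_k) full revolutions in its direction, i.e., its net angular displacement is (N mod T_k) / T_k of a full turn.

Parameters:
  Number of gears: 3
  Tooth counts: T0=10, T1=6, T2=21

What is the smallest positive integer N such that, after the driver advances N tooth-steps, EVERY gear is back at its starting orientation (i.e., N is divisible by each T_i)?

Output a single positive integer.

Gear k returns to start when N is a multiple of T_k.
All gears at start simultaneously when N is a common multiple of [10, 6, 21]; the smallest such N is lcm(10, 6, 21).
Start: lcm = T0 = 10
Fold in T1=6: gcd(10, 6) = 2; lcm(10, 6) = 10 * 6 / 2 = 60 / 2 = 30
Fold in T2=21: gcd(30, 21) = 3; lcm(30, 21) = 30 * 21 / 3 = 630 / 3 = 210
Full cycle length = 210

Answer: 210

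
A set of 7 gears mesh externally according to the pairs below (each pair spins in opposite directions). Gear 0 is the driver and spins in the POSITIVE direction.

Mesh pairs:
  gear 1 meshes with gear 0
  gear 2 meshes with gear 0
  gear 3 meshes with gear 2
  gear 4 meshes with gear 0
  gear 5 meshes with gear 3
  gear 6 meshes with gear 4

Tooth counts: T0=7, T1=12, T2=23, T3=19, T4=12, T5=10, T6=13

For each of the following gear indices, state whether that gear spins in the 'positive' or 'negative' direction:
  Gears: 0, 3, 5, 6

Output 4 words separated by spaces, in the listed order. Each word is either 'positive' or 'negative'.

Gear 0 (driver): positive (depth 0)
  gear 1: meshes with gear 0 -> depth 1 -> negative (opposite of gear 0)
  gear 2: meshes with gear 0 -> depth 1 -> negative (opposite of gear 0)
  gear 3: meshes with gear 2 -> depth 2 -> positive (opposite of gear 2)
  gear 4: meshes with gear 0 -> depth 1 -> negative (opposite of gear 0)
  gear 5: meshes with gear 3 -> depth 3 -> negative (opposite of gear 3)
  gear 6: meshes with gear 4 -> depth 2 -> positive (opposite of gear 4)
Queried indices 0, 3, 5, 6 -> positive, positive, negative, positive

Answer: positive positive negative positive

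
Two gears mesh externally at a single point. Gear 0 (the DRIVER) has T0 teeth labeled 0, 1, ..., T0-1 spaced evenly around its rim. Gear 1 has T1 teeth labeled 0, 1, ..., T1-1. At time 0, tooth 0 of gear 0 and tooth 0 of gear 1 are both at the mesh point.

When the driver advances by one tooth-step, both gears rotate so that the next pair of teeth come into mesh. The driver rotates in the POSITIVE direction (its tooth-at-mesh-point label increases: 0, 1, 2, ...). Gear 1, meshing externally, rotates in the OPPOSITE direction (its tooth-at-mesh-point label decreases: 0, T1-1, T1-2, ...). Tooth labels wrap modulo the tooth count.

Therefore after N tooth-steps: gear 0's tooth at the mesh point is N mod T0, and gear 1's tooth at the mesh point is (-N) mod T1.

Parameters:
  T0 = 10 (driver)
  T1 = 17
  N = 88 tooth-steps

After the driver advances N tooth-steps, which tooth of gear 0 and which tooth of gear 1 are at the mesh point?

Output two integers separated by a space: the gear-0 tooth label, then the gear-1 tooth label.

Answer: 8 14

Derivation:
Gear 0 (driver, T0=10): tooth at mesh = N mod T0
  88 = 8 * 10 + 8, so 88 mod 10 = 8
  gear 0 tooth = 8
Gear 1 (driven, T1=17): tooth at mesh = (-N) mod T1
  88 = 5 * 17 + 3, so 88 mod 17 = 3
  (-88) mod 17 = (-3) mod 17 = 17 - 3 = 14
Mesh after 88 steps: gear-0 tooth 8 meets gear-1 tooth 14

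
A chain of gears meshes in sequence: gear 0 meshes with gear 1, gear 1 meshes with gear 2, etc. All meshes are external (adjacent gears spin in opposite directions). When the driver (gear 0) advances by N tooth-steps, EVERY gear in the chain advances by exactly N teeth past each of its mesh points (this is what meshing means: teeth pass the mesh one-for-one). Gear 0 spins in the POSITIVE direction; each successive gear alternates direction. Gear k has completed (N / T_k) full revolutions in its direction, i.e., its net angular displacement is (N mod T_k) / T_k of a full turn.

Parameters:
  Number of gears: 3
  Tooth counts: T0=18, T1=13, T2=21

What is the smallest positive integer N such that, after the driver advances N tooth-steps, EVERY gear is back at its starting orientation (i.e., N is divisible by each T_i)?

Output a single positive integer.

Gear k returns to start when N is a multiple of T_k.
All gears at start simultaneously when N is a common multiple of [18, 13, 21]; the smallest such N is lcm(18, 13, 21).
Start: lcm = T0 = 18
Fold in T1=13: gcd(18, 13) = 1; lcm(18, 13) = 18 * 13 / 1 = 234 / 1 = 234
Fold in T2=21: gcd(234, 21) = 3; lcm(234, 21) = 234 * 21 / 3 = 4914 / 3 = 1638
Full cycle length = 1638

Answer: 1638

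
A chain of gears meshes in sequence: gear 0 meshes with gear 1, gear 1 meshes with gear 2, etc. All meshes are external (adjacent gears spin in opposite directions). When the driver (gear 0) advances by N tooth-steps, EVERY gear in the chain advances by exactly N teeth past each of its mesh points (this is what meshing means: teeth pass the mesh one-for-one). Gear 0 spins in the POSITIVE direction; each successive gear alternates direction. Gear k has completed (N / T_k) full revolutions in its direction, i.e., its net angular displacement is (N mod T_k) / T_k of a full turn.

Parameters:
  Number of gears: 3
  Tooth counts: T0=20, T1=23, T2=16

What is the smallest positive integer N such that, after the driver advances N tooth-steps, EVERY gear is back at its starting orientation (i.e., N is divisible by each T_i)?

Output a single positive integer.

Gear k returns to start when N is a multiple of T_k.
All gears at start simultaneously when N is a common multiple of [20, 23, 16]; the smallest such N is lcm(20, 23, 16).
Start: lcm = T0 = 20
Fold in T1=23: gcd(20, 23) = 1; lcm(20, 23) = 20 * 23 / 1 = 460 / 1 = 460
Fold in T2=16: gcd(460, 16) = 4; lcm(460, 16) = 460 * 16 / 4 = 7360 / 4 = 1840
Full cycle length = 1840

Answer: 1840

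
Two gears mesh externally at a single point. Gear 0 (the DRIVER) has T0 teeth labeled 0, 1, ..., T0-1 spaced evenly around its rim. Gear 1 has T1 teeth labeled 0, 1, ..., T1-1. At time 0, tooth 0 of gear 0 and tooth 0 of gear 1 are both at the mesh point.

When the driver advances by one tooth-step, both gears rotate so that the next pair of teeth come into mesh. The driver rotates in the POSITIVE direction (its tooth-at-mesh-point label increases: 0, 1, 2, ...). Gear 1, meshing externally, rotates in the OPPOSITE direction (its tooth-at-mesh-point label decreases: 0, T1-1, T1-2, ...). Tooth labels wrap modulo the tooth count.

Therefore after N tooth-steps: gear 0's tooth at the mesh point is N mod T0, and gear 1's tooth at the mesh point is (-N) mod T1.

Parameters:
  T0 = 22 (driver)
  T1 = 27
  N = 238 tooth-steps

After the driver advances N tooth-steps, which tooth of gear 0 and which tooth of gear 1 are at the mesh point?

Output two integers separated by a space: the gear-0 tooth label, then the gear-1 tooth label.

Gear 0 (driver, T0=22): tooth at mesh = N mod T0
  238 = 10 * 22 + 18, so 238 mod 22 = 18
  gear 0 tooth = 18
Gear 1 (driven, T1=27): tooth at mesh = (-N) mod T1
  238 = 8 * 27 + 22, so 238 mod 27 = 22
  (-238) mod 27 = (-22) mod 27 = 27 - 22 = 5
Mesh after 238 steps: gear-0 tooth 18 meets gear-1 tooth 5

Answer: 18 5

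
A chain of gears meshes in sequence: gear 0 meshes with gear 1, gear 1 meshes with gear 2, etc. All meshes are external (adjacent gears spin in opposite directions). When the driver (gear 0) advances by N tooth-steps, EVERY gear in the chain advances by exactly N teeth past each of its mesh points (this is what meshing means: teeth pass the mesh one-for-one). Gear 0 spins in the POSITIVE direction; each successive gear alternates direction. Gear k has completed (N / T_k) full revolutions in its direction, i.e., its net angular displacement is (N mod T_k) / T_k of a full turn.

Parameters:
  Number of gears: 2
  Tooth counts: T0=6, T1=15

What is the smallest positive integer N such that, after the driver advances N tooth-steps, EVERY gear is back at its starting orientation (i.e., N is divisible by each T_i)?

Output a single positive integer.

Answer: 30

Derivation:
Gear k returns to start when N is a multiple of T_k.
All gears at start simultaneously when N is a common multiple of [6, 15]; the smallest such N is lcm(6, 15).
Start: lcm = T0 = 6
Fold in T1=15: gcd(6, 15) = 3; lcm(6, 15) = 6 * 15 / 3 = 90 / 3 = 30
Full cycle length = 30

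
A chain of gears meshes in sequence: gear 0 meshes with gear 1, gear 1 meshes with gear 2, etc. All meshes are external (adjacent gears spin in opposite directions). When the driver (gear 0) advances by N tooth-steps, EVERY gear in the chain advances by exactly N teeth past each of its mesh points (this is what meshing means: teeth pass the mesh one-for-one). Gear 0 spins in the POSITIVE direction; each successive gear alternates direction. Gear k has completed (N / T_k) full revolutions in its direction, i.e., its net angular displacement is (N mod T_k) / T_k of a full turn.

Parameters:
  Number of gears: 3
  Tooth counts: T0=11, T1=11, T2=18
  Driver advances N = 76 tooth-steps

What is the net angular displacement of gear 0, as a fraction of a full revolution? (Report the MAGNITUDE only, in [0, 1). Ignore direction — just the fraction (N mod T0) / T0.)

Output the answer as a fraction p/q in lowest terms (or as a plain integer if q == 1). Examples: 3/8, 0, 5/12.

Chain of 3 gears, tooth counts: [11, 11, 18]
  gear 0: T0=11, direction=positive, advance = 76 mod 11 = 10 teeth = 10/11 turn
  gear 1: T1=11, direction=negative, advance = 76 mod 11 = 10 teeth = 10/11 turn
  gear 2: T2=18, direction=positive, advance = 76 mod 18 = 4 teeth = 4/18 turn
Gear 0: 76 mod 11 = 10
Fraction = 10 / 11 = 10/11 (gcd(10,11)=1) = 10/11

Answer: 10/11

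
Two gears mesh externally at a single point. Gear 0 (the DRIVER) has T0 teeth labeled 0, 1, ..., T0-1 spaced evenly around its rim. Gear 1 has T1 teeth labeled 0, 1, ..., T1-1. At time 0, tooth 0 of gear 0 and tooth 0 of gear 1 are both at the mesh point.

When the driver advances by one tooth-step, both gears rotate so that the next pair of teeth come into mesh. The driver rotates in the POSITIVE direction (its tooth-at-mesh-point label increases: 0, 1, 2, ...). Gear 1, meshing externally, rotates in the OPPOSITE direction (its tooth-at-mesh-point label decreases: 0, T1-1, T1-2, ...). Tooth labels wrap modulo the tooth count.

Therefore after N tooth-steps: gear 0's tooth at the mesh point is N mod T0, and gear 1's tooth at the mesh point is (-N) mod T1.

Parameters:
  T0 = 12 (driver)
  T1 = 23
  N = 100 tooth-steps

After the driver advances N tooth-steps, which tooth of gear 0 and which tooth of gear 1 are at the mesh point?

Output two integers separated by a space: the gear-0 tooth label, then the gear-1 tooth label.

Answer: 4 15

Derivation:
Gear 0 (driver, T0=12): tooth at mesh = N mod T0
  100 = 8 * 12 + 4, so 100 mod 12 = 4
  gear 0 tooth = 4
Gear 1 (driven, T1=23): tooth at mesh = (-N) mod T1
  100 = 4 * 23 + 8, so 100 mod 23 = 8
  (-100) mod 23 = (-8) mod 23 = 23 - 8 = 15
Mesh after 100 steps: gear-0 tooth 4 meets gear-1 tooth 15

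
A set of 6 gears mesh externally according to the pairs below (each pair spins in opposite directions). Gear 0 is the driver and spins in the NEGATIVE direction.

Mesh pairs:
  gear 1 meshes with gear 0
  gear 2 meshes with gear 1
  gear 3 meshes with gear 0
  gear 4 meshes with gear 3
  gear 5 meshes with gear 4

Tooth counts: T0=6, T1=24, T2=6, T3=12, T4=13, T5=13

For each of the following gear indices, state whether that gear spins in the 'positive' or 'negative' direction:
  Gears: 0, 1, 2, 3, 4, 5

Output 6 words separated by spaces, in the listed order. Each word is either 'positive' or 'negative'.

Gear 0 (driver): negative (depth 0)
  gear 1: meshes with gear 0 -> depth 1 -> positive (opposite of gear 0)
  gear 2: meshes with gear 1 -> depth 2 -> negative (opposite of gear 1)
  gear 3: meshes with gear 0 -> depth 1 -> positive (opposite of gear 0)
  gear 4: meshes with gear 3 -> depth 2 -> negative (opposite of gear 3)
  gear 5: meshes with gear 4 -> depth 3 -> positive (opposite of gear 4)
Queried indices 0, 1, 2, 3, 4, 5 -> negative, positive, negative, positive, negative, positive

Answer: negative positive negative positive negative positive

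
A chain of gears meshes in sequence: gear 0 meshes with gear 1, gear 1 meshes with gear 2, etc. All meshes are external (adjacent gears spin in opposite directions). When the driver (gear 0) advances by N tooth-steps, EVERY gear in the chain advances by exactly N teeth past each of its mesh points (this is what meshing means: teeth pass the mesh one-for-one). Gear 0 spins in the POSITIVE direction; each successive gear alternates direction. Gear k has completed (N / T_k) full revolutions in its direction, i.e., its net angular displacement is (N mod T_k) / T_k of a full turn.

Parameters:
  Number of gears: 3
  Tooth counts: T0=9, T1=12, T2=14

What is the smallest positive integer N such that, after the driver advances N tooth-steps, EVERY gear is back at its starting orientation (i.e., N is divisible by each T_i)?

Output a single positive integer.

Answer: 252

Derivation:
Gear k returns to start when N is a multiple of T_k.
All gears at start simultaneously when N is a common multiple of [9, 12, 14]; the smallest such N is lcm(9, 12, 14).
Start: lcm = T0 = 9
Fold in T1=12: gcd(9, 12) = 3; lcm(9, 12) = 9 * 12 / 3 = 108 / 3 = 36
Fold in T2=14: gcd(36, 14) = 2; lcm(36, 14) = 36 * 14 / 2 = 504 / 2 = 252
Full cycle length = 252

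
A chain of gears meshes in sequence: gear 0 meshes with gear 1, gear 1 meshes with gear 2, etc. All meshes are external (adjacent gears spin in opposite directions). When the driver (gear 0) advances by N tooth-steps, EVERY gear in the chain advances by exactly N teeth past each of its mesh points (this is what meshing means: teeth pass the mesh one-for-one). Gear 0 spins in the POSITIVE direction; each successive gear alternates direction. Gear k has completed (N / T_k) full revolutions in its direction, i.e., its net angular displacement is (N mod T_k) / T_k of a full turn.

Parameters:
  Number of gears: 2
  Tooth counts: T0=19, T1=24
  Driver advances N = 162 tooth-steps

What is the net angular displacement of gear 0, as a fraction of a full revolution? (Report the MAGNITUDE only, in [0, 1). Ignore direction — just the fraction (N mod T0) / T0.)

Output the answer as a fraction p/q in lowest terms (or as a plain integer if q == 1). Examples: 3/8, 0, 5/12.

Answer: 10/19

Derivation:
Chain of 2 gears, tooth counts: [19, 24]
  gear 0: T0=19, direction=positive, advance = 162 mod 19 = 10 teeth = 10/19 turn
  gear 1: T1=24, direction=negative, advance = 162 mod 24 = 18 teeth = 18/24 turn
Gear 0: 162 mod 19 = 10
Fraction = 10 / 19 = 10/19 (gcd(10,19)=1) = 10/19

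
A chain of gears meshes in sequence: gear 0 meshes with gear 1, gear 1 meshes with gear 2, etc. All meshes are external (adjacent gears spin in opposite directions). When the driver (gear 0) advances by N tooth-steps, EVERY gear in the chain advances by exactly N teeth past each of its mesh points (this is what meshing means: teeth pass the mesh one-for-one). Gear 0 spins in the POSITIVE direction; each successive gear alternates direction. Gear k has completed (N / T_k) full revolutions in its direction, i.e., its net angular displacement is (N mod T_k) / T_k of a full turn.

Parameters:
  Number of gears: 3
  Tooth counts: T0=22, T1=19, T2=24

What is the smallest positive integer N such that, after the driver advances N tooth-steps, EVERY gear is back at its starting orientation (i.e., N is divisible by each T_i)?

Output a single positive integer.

Gear k returns to start when N is a multiple of T_k.
All gears at start simultaneously when N is a common multiple of [22, 19, 24]; the smallest such N is lcm(22, 19, 24).
Start: lcm = T0 = 22
Fold in T1=19: gcd(22, 19) = 1; lcm(22, 19) = 22 * 19 / 1 = 418 / 1 = 418
Fold in T2=24: gcd(418, 24) = 2; lcm(418, 24) = 418 * 24 / 2 = 10032 / 2 = 5016
Full cycle length = 5016

Answer: 5016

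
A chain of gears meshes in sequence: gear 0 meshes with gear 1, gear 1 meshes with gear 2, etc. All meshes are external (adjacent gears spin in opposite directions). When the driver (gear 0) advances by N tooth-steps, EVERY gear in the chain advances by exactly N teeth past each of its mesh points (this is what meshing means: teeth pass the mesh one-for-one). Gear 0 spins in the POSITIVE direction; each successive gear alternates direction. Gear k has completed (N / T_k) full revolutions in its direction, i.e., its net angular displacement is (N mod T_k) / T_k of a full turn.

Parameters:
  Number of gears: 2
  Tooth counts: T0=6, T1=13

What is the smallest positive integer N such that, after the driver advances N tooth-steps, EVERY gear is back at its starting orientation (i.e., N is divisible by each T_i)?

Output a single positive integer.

Answer: 78

Derivation:
Gear k returns to start when N is a multiple of T_k.
All gears at start simultaneously when N is a common multiple of [6, 13]; the smallest such N is lcm(6, 13).
Start: lcm = T0 = 6
Fold in T1=13: gcd(6, 13) = 1; lcm(6, 13) = 6 * 13 / 1 = 78 / 1 = 78
Full cycle length = 78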